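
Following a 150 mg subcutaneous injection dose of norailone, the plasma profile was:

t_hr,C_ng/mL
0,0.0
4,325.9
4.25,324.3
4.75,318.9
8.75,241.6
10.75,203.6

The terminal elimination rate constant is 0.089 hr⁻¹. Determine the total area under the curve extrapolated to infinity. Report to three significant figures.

AUC = 4750 ng/mL·hr

Trapezoidal AUC_0→10.75:
  [0→4]: (0.0+325.9)/2 × 4 = 651.8
  [4→4.25]: (325.9+324.3)/2 × 0.25 = 81.275
  [4.25→4.75]: (324.3+318.9)/2 × 0.5 = 160.8
  [4.75→8.75]: (318.9+241.6)/2 × 4 = 1121.0
  [8.75→10.75]: (241.6+203.6)/2 × 2 = 445.2
  Sum = 2460.075 ng/mL·hr
Extrapolated tail: C_last / k_e = 203.6 / 0.089 = 2287.640
AUC_0→∞ = 2460.075 + 2287.640 = 4747.715 ng/mL·hr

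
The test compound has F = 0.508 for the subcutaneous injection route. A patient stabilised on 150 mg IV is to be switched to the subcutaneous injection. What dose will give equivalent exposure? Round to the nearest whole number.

D_subcutaneous = 295 mg

For equal systemic exposure: F × D_ev = D_iv
D_ev = D_iv / F = 150 / 0.508 = 295.276 mg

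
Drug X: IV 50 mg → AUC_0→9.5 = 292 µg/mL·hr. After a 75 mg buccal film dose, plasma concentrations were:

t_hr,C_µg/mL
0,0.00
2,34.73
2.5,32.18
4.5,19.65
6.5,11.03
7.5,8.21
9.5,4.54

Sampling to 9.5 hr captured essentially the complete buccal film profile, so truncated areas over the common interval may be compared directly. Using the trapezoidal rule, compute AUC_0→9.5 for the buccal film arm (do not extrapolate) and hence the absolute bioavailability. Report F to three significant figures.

F = 0.357

Trapezoidal AUC_0→9.5 (buccal film):
  [0→2]: (0.00+34.73)/2 × 2 = 34.73
  [2→2.5]: (34.73+32.18)/2 × 0.5 = 16.7275
  [2.5→4.5]: (32.18+19.65)/2 × 2 = 51.83
  [4.5→6.5]: (19.65+11.03)/2 × 2 = 30.68
  [6.5→7.5]: (11.03+8.21)/2 × 1 = 9.62
  [7.5→9.5]: (8.21+4.54)/2 × 2 = 12.75
  Sum = 156.3375 µg/mL·hr
F = (AUC_ev/D_ev)/(AUC_iv/D_iv) = (156.3375/75)/(292/50) = 2.0845/5.84 = 0.3569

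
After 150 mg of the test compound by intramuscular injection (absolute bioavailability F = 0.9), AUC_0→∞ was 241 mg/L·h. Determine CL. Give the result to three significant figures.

CL = F × Dose / AUC_0→∞
   = 0.9 × 150 / 241 = 0.560166 L/h

CL = 0.560 L/h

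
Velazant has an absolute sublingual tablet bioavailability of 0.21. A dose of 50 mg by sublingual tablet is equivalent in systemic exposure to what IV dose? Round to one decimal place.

Systemic exposure from an extravascular dose = F × D_ev, so the equivalent IV dose is F × D_ev.
D_iv = F × D_ev = 0.21 × 50 = 10.5 mg

D_iv = 10.5 mg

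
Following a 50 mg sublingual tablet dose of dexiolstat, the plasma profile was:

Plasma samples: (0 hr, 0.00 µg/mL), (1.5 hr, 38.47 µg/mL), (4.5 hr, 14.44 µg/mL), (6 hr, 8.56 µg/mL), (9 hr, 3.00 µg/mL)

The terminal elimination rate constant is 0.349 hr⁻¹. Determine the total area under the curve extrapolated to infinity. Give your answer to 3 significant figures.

AUC = 151 µg/mL·hr

Trapezoidal AUC_0→9:
  [0→1.5]: (0.00+38.47)/2 × 1.5 = 28.8525
  [1.5→4.5]: (38.47+14.44)/2 × 3 = 79.365
  [4.5→6]: (14.44+8.56)/2 × 1.5 = 17.25
  [6→9]: (8.56+3.00)/2 × 3 = 17.34
  Sum = 142.8075 µg/mL·hr
Extrapolated tail: C_last / k_e = 3.00 / 0.349 = 8.596
AUC_0→∞ = 142.8075 + 8.596 = 151.4035 µg/mL·hr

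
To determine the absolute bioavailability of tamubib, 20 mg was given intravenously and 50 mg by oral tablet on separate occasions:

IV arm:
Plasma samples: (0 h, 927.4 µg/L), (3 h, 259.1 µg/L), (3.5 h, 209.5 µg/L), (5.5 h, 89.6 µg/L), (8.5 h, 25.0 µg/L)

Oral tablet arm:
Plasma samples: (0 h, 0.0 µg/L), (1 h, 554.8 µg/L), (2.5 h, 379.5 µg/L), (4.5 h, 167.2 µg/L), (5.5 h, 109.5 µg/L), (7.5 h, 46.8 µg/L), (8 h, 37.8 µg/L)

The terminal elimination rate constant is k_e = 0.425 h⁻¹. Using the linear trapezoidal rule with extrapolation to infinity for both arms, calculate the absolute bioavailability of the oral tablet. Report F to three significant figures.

Trapezoidal AUC_0→8.5 (IV):
  [0→3]: (927.4+259.1)/2 × 3 = 1779.75
  [3→3.5]: (259.1+209.5)/2 × 0.5 = 117.15
  [3.5→5.5]: (209.5+89.6)/2 × 2 = 299.1
  [5.5→8.5]: (89.6+25.0)/2 × 3 = 171.9
  Sum = 2367.9 µg/L·h
IV tail: 25.0/0.425 = 58.824; AUC_iv,0→∞ = 2367.9 + 58.824 = 2426.724 µg/L·h
Trapezoidal AUC_0→8 (oral tablet):
  [0→1]: (0.0+554.8)/2 × 1 = 277.4
  [1→2.5]: (554.8+379.5)/2 × 1.5 = 700.725
  [2.5→4.5]: (379.5+167.2)/2 × 2 = 546.7
  [4.5→5.5]: (167.2+109.5)/2 × 1 = 138.35
  [5.5→7.5]: (109.5+46.8)/2 × 2 = 156.3
  [7.5→8]: (46.8+37.8)/2 × 0.5 = 21.15
  Sum = 1840.625 µg/L·h
oral tablet tail: 37.8/0.425 = 88.941; AUC_ev,0→∞ = 1840.625 + 88.941 = 1929.566 µg/L·h
F = (AUC_ev/D_ev)/(AUC_iv/D_iv) = (1929.566/50)/(2426.724/20) = 38.59132/121.3362 = 0.3181

F = 0.318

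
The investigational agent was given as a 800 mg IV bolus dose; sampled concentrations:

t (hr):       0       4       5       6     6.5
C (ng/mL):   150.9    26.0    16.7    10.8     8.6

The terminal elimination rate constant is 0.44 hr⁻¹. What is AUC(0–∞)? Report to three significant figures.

AUC = 413 ng/mL·hr

Trapezoidal AUC_0→6.5:
  [0→4]: (150.9+26.0)/2 × 4 = 353.8
  [4→5]: (26.0+16.7)/2 × 1 = 21.35
  [5→6]: (16.7+10.8)/2 × 1 = 13.75
  [6→6.5]: (10.8+8.6)/2 × 0.5 = 4.85
  Sum = 393.75 ng/mL·hr
Extrapolated tail: C_last / k_e = 8.6 / 0.44 = 19.545
AUC_0→∞ = 393.75 + 19.545 = 413.295 ng/mL·hr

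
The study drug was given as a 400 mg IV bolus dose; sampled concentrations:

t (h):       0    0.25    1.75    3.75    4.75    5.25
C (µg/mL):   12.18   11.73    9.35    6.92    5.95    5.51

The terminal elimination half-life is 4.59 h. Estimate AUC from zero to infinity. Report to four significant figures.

Trapezoidal AUC_0→5.25:
  [0→0.25]: (12.18+11.73)/2 × 0.25 = 2.98875
  [0.25→1.75]: (11.73+9.35)/2 × 1.5 = 15.81
  [1.75→3.75]: (9.35+6.92)/2 × 2 = 16.27
  [3.75→4.75]: (6.92+5.95)/2 × 1 = 6.435
  [4.75→5.25]: (5.95+5.51)/2 × 0.5 = 2.865
  Sum = 44.36875 µg/mL·h
k_e = ln2 / t½ = 0.693147 / 4.59 = 0.1510 h^-1
Extrapolated tail: C_last / k_e = 5.51 / 0.151 = 36.490
AUC_0→∞ = 44.36875 + 36.490 = 80.85875 µg/mL·h

AUC = 80.86 µg/mL·h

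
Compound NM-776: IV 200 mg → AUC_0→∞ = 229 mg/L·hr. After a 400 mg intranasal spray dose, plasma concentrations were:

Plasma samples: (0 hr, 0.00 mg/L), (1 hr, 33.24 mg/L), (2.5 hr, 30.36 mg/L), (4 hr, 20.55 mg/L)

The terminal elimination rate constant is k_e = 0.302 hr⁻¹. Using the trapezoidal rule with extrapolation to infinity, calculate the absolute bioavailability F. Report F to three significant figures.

F = 0.372

Trapezoidal AUC_0→4 (intranasal spray):
  [0→1]: (0.00+33.24)/2 × 1 = 16.62
  [1→2.5]: (33.24+30.36)/2 × 1.5 = 47.7
  [2.5→4]: (30.36+20.55)/2 × 1.5 = 38.1825
  Sum = 102.5025 mg/L·hr
Tail: C_last/k_e = 20.55/0.302 = 68.046
AUC_0→∞ (intranasal spray) = 102.5025 + 68.046 = 170.5485 mg/L·hr
F = (AUC_ev/D_ev)/(AUC_iv/D_iv) = (170.5485/400)/(229/200) = 0.42637125/1.145 = 0.3724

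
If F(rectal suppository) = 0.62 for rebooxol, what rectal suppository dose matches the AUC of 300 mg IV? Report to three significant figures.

For equal systemic exposure: F × D_ev = D_iv
D_ev = D_iv / F = 300 / 0.62 = 483.871 mg

D_rectal = 484 mg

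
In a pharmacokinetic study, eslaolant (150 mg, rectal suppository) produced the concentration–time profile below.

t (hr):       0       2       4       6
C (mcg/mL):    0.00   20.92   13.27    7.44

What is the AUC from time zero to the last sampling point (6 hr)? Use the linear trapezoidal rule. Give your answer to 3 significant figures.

AUC = 75.8 mcg/mL·hr

Trapezoidal AUC_0→6:
  [0→2]: (0.00+20.92)/2 × 2 = 20.92
  [2→4]: (20.92+13.27)/2 × 2 = 34.19
  [4→6]: (13.27+7.44)/2 × 2 = 20.71
  Sum = 75.82 mcg/mL·hr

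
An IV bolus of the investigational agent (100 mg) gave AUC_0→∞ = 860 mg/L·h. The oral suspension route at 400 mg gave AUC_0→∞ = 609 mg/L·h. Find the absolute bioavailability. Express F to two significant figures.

F = 0.18

F = (AUC_ev / D_ev) / (AUC_iv / D_iv)
  = (609/400) / (860/100)
  = 1.5225 / 8.6 = 0.1770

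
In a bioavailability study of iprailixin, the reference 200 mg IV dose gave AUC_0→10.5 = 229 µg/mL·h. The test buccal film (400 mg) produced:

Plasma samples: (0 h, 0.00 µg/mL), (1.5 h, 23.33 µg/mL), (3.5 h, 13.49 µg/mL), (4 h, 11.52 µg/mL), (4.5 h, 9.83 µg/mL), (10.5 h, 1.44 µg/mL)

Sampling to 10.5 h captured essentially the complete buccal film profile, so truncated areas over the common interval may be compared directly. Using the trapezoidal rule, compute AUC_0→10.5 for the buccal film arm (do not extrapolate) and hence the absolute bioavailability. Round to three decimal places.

Trapezoidal AUC_0→10.5 (buccal film):
  [0→1.5]: (0.00+23.33)/2 × 1.5 = 17.4975
  [1.5→3.5]: (23.33+13.49)/2 × 2 = 36.82
  [3.5→4]: (13.49+11.52)/2 × 0.5 = 6.2525
  [4→4.5]: (11.52+9.83)/2 × 0.5 = 5.3375
  [4.5→10.5]: (9.83+1.44)/2 × 6 = 33.81
  Sum = 99.7175 µg/mL·h
F = (AUC_ev/D_ev)/(AUC_iv/D_iv) = (99.7175/400)/(229/200) = 0.24929375/1.145 = 0.2177

F = 0.218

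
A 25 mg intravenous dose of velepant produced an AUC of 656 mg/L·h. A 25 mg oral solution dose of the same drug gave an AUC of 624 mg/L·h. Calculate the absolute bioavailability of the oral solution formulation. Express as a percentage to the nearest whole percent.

F = 95%

F = (AUC_ev / D_ev) / (AUC_iv / D_iv)
  = (624/25) / (656/25)
  = 24.96 / 26.24 = 0.9512
  = 95.12%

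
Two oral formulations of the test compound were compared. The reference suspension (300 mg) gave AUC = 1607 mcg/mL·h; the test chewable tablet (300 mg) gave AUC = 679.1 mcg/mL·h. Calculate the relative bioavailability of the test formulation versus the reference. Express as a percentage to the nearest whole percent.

F_rel = 42%

F_rel = (AUC_test/D_test) / (AUC_ref/D_ref)
      = (679.1/300) / (1607/300)
      = 2.26367 / 5.35667 = 0.4226 = 42.26%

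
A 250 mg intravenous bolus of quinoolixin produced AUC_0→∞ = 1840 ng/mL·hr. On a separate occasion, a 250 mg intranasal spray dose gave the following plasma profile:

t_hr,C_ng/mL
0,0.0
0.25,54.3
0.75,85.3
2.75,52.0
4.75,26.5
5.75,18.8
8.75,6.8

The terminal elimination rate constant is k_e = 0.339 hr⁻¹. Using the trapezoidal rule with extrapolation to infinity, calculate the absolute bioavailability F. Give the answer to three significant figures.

Trapezoidal AUC_0→8.75 (intranasal spray):
  [0→0.25]: (0.0+54.3)/2 × 0.25 = 6.7875
  [0.25→0.75]: (54.3+85.3)/2 × 0.5 = 34.9
  [0.75→2.75]: (85.3+52.0)/2 × 2 = 137.3
  [2.75→4.75]: (52.0+26.5)/2 × 2 = 78.5
  [4.75→5.75]: (26.5+18.8)/2 × 1 = 22.65
  [5.75→8.75]: (18.8+6.8)/2 × 3 = 38.4
  Sum = 318.5375 ng/mL·hr
Tail: C_last/k_e = 6.8/0.339 = 20.059
AUC_0→∞ (intranasal spray) = 318.5375 + 20.059 = 338.5965 ng/mL·hr
F = (AUC_ev/D_ev)/(AUC_iv/D_iv) = (338.5965/250)/(1840/250) = 1.354386/7.36 = 0.1840

F = 0.184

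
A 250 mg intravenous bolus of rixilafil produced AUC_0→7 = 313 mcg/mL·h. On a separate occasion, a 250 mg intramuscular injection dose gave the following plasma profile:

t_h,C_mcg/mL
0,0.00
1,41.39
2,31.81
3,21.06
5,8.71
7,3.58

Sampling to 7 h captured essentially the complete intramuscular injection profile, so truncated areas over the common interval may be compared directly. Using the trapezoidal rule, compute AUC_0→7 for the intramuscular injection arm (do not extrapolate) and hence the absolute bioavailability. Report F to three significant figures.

F = 0.402

Trapezoidal AUC_0→7 (intramuscular injection):
  [0→1]: (0.00+41.39)/2 × 1 = 20.695
  [1→2]: (41.39+31.81)/2 × 1 = 36.6
  [2→3]: (31.81+21.06)/2 × 1 = 26.435
  [3→5]: (21.06+8.71)/2 × 2 = 29.77
  [5→7]: (8.71+3.58)/2 × 2 = 12.29
  Sum = 125.79 mcg/mL·h
F = (AUC_ev/D_ev)/(AUC_iv/D_iv) = (125.79/250)/(313/250) = 0.50316/1.252 = 0.4019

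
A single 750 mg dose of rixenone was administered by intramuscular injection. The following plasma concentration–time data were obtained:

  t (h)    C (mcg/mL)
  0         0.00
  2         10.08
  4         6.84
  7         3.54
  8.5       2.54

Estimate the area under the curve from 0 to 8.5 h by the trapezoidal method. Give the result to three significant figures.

Trapezoidal AUC_0→8.5:
  [0→2]: (0.00+10.08)/2 × 2 = 10.08
  [2→4]: (10.08+6.84)/2 × 2 = 16.92
  [4→7]: (6.84+3.54)/2 × 3 = 15.57
  [7→8.5]: (3.54+2.54)/2 × 1.5 = 4.56
  Sum = 47.13 mcg/mL·h

AUC = 47.1 mcg/mL·h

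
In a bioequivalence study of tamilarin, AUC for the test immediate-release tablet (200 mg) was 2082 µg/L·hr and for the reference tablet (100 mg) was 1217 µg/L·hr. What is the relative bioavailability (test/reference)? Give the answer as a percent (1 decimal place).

F_rel = 85.5%

F_rel = (AUC_test/D_test) / (AUC_ref/D_ref)
      = (2082/200) / (1217/100)
      = 10.41 / 12.17 = 0.8554 = 85.54%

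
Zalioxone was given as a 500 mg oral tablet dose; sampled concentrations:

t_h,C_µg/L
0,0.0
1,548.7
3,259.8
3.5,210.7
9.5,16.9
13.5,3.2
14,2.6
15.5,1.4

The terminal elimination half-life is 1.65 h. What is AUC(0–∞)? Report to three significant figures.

AUC = 1930 µg/L·h

Trapezoidal AUC_0→15.5:
  [0→1]: (0.0+548.7)/2 × 1 = 274.35
  [1→3]: (548.7+259.8)/2 × 2 = 808.5
  [3→3.5]: (259.8+210.7)/2 × 0.5 = 117.625
  [3.5→9.5]: (210.7+16.9)/2 × 6 = 682.8
  [9.5→13.5]: (16.9+3.2)/2 × 4 = 40.2
  [13.5→14]: (3.2+2.6)/2 × 0.5 = 1.45
  [14→15.5]: (2.6+1.4)/2 × 1.5 = 3.0
  Sum = 1927.925 µg/L·h
k_e = ln2 / t½ = 0.693147 / 1.65 = 0.4201 h^-1
Extrapolated tail: C_last / k_e = 1.4 / 0.4201 = 3.333
AUC_0→∞ = 1927.925 + 3.333 = 1931.258 µg/L·h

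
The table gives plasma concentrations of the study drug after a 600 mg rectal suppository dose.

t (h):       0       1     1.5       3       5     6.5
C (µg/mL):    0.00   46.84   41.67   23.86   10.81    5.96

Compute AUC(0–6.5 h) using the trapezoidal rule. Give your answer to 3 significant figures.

Trapezoidal AUC_0→6.5:
  [0→1]: (0.00+46.84)/2 × 1 = 23.42
  [1→1.5]: (46.84+41.67)/2 × 0.5 = 22.1275
  [1.5→3]: (41.67+23.86)/2 × 1.5 = 49.1475
  [3→5]: (23.86+10.81)/2 × 2 = 34.67
  [5→6.5]: (10.81+5.96)/2 × 1.5 = 12.5775
  Sum = 141.9425 µg/mL·h

AUC = 142 µg/mL·h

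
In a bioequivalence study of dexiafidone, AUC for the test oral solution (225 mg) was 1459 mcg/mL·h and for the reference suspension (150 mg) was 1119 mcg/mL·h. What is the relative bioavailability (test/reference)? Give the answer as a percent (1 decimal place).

F_rel = 86.9%

F_rel = (AUC_test/D_test) / (AUC_ref/D_ref)
      = (1459/225) / (1119/150)
      = 6.48444 / 7.46 = 0.8692 = 86.92%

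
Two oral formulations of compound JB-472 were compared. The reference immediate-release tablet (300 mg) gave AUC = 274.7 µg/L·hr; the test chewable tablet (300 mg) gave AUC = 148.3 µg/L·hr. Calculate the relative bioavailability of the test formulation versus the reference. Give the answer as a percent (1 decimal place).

F_rel = 54.0%

F_rel = (AUC_test/D_test) / (AUC_ref/D_ref)
      = (148.3/300) / (274.7/300)
      = 0.494333 / 0.915667 = 0.5399 = 53.99%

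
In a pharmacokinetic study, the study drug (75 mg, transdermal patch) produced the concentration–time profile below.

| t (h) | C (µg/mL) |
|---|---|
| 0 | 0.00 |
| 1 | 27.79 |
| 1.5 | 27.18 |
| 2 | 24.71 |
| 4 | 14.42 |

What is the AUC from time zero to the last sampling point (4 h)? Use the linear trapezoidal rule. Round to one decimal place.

Trapezoidal AUC_0→4:
  [0→1]: (0.00+27.79)/2 × 1 = 13.895
  [1→1.5]: (27.79+27.18)/2 × 0.5 = 13.7425
  [1.5→2]: (27.18+24.71)/2 × 0.5 = 12.9725
  [2→4]: (24.71+14.42)/2 × 2 = 39.13
  Sum = 79.74 µg/mL·h

AUC = 79.7 µg/mL·h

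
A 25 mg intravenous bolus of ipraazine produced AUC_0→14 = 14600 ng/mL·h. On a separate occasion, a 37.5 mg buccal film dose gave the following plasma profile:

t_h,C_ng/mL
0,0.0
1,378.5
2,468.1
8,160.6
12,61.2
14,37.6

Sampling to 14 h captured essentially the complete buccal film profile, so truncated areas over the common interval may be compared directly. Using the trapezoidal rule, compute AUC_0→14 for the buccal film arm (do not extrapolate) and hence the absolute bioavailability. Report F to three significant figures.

Trapezoidal AUC_0→14 (buccal film):
  [0→1]: (0.0+378.5)/2 × 1 = 189.25
  [1→2]: (378.5+468.1)/2 × 1 = 423.3
  [2→8]: (468.1+160.6)/2 × 6 = 1886.1
  [8→12]: (160.6+61.2)/2 × 4 = 443.6
  [12→14]: (61.2+37.6)/2 × 2 = 98.8
  Sum = 3041.05 ng/mL·h
F = (AUC_ev/D_ev)/(AUC_iv/D_iv) = (3041.05/37.5)/(14600/25) = 81.0947/584 = 0.1389

F = 0.139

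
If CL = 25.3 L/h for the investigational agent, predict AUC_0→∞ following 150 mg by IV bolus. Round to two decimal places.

AUC = 5.93 mg/L·h

AUC_0→∞ = Dose_iv / CL
        = 150 / 25.3 = 5.92885 mg/L·h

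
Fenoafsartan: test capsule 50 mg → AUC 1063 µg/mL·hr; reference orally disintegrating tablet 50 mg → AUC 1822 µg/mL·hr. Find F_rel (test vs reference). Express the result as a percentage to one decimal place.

F_rel = 58.3%

F_rel = (AUC_test/D_test) / (AUC_ref/D_ref)
      = (1063/50) / (1822/50)
      = 21.26 / 36.44 = 0.5834 = 58.34%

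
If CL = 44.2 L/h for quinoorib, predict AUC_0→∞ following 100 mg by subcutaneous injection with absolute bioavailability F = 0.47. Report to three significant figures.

AUC = 1.06 mg/L·h

AUC_0→∞ = F × Dose / CL
        = 0.47 × 100 / 44.2 = 1.06335 mg/L·h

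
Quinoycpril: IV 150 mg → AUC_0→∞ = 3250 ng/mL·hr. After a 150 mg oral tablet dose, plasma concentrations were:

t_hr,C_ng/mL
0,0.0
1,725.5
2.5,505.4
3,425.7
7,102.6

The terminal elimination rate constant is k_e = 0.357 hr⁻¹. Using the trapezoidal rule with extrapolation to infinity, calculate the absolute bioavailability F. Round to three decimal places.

Trapezoidal AUC_0→7 (oral tablet):
  [0→1]: (0.0+725.5)/2 × 1 = 362.75
  [1→2.5]: (725.5+505.4)/2 × 1.5 = 923.175
  [2.5→3]: (505.4+425.7)/2 × 0.5 = 232.775
  [3→7]: (425.7+102.6)/2 × 4 = 1056.6
  Sum = 2575.3 ng/mL·hr
Tail: C_last/k_e = 102.6/0.357 = 287.395
AUC_0→∞ (oral tablet) = 2575.3 + 287.395 = 2862.695 ng/mL·hr
F = (AUC_ev/D_ev)/(AUC_iv/D_iv) = (2862.695/150)/(3250/150) = 19.0846/21.6667 = 0.8808

F = 0.881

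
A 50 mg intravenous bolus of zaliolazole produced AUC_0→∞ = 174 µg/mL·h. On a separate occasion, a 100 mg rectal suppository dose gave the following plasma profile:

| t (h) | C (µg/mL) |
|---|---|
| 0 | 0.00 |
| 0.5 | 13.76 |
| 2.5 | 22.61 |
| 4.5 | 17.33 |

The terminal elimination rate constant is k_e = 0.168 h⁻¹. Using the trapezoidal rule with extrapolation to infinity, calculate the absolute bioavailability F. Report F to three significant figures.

F = 0.526

Trapezoidal AUC_0→4.5 (rectal suppository):
  [0→0.5]: (0.00+13.76)/2 × 0.5 = 3.44
  [0.5→2.5]: (13.76+22.61)/2 × 2 = 36.37
  [2.5→4.5]: (22.61+17.33)/2 × 2 = 39.94
  Sum = 79.75 µg/mL·h
Tail: C_last/k_e = 17.33/0.168 = 103.155
AUC_0→∞ (rectal suppository) = 79.75 + 103.155 = 182.905 µg/mL·h
F = (AUC_ev/D_ev)/(AUC_iv/D_iv) = (182.905/100)/(174/50) = 1.82905/3.48 = 0.5256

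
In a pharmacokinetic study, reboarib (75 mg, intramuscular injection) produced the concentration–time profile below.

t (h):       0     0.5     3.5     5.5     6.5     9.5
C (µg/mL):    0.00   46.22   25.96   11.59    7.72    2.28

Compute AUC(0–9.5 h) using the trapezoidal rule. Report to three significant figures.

Trapezoidal AUC_0→9.5:
  [0→0.5]: (0.00+46.22)/2 × 0.5 = 11.555
  [0.5→3.5]: (46.22+25.96)/2 × 3 = 108.27
  [3.5→5.5]: (25.96+11.59)/2 × 2 = 37.55
  [5.5→6.5]: (11.59+7.72)/2 × 1 = 9.655
  [6.5→9.5]: (7.72+2.28)/2 × 3 = 15.0
  Sum = 182.03 µg/mL·h

AUC = 182 µg/mL·h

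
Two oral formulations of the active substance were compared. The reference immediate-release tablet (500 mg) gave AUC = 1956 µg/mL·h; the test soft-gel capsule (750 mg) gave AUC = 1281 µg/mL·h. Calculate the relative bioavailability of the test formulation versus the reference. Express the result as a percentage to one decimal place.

F_rel = 43.7%

F_rel = (AUC_test/D_test) / (AUC_ref/D_ref)
      = (1281/750) / (1956/500)
      = 1.708 / 3.912 = 0.4366 = 43.66%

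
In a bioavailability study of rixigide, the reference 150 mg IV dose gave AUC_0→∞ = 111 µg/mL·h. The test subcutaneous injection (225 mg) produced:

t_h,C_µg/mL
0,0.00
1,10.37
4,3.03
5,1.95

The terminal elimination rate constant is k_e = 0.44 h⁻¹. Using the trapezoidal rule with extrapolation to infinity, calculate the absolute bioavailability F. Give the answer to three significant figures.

F = 0.193

Trapezoidal AUC_0→5 (subcutaneous injection):
  [0→1]: (0.00+10.37)/2 × 1 = 5.185
  [1→4]: (10.37+3.03)/2 × 3 = 20.1
  [4→5]: (3.03+1.95)/2 × 1 = 2.49
  Sum = 27.775 µg/mL·h
Tail: C_last/k_e = 1.95/0.44 = 4.432
AUC_0→∞ (subcutaneous injection) = 27.775 + 4.432 = 32.207 µg/mL·h
F = (AUC_ev/D_ev)/(AUC_iv/D_iv) = (32.207/225)/(111/150) = 0.143142/0.74 = 0.1934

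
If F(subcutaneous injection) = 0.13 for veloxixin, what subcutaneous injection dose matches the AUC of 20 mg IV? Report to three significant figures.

D_subcutaneous = 154 mg

For equal systemic exposure: F × D_ev = D_iv
D_ev = D_iv / F = 20 / 0.13 = 153.846 mg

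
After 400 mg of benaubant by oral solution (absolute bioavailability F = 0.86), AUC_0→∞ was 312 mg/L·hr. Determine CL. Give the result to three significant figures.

CL = 1.10 L/hr

CL = F × Dose / AUC_0→∞
   = 0.86 × 400 / 312 = 1.10256 L/hr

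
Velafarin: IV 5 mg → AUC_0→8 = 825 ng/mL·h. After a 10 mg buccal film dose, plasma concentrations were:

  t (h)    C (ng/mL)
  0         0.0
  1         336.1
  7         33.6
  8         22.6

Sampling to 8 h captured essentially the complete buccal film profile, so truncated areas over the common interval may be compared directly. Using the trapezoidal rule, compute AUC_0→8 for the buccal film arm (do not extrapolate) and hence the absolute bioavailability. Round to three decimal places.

F = 0.791

Trapezoidal AUC_0→8 (buccal film):
  [0→1]: (0.0+336.1)/2 × 1 = 168.05
  [1→7]: (336.1+33.6)/2 × 6 = 1109.1
  [7→8]: (33.6+22.6)/2 × 1 = 28.1
  Sum = 1305.25 ng/mL·h
F = (AUC_ev/D_ev)/(AUC_iv/D_iv) = (1305.25/10)/(825/5) = 130.525/165 = 0.7911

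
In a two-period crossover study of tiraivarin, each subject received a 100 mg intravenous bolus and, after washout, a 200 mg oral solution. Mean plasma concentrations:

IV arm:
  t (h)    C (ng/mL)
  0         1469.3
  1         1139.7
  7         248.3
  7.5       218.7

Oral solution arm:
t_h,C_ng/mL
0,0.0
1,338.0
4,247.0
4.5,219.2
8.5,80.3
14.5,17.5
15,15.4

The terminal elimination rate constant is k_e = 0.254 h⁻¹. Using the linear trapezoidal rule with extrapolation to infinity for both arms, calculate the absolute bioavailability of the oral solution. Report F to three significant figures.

Trapezoidal AUC_0→7.5 (IV):
  [0→1]: (1469.3+1139.7)/2 × 1 = 1304.5
  [1→7]: (1139.7+248.3)/2 × 6 = 4164.0
  [7→7.5]: (248.3+218.7)/2 × 0.5 = 116.75
  Sum = 5585.25 ng/mL·h
IV tail: 218.7/0.254 = 861.024; AUC_iv,0→∞ = 5585.25 + 861.024 = 6446.274 ng/mL·h
Trapezoidal AUC_0→15 (oral solution):
  [0→1]: (0.0+338.0)/2 × 1 = 169.0
  [1→4]: (338.0+247.0)/2 × 3 = 877.5
  [4→4.5]: (247.0+219.2)/2 × 0.5 = 116.55
  [4.5→8.5]: (219.2+80.3)/2 × 4 = 599.0
  [8.5→14.5]: (80.3+17.5)/2 × 6 = 293.4
  [14.5→15]: (17.5+15.4)/2 × 0.5 = 8.225
  Sum = 2063.675 ng/mL·h
oral solution tail: 15.4/0.254 = 60.630; AUC_ev,0→∞ = 2063.675 + 60.630 = 2124.305 ng/mL·h
F = (AUC_ev/D_ev)/(AUC_iv/D_iv) = (2124.305/200)/(6446.274/100) = 10.621525/64.46274 = 0.1648

F = 0.165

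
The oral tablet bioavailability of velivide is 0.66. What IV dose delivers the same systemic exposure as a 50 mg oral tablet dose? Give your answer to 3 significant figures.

Systemic exposure from an extravascular dose = F × D_ev, so the equivalent IV dose is F × D_ev.
D_iv = F × D_ev = 0.66 × 50 = 33 mg

D_iv = 33.0 mg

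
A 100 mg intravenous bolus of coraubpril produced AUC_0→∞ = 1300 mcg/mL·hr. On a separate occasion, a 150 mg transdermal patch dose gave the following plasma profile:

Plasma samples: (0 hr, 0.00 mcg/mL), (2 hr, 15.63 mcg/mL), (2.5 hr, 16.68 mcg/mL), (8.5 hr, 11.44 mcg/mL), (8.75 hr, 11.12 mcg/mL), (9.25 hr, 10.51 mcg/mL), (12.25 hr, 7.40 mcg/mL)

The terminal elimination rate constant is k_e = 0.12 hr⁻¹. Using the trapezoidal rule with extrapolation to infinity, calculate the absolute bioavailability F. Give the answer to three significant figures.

F = 0.105

Trapezoidal AUC_0→12.25 (transdermal patch):
  [0→2]: (0.00+15.63)/2 × 2 = 15.63
  [2→2.5]: (15.63+16.68)/2 × 0.5 = 8.0775
  [2.5→8.5]: (16.68+11.44)/2 × 6 = 84.36
  [8.5→8.75]: (11.44+11.12)/2 × 0.25 = 2.82
  [8.75→9.25]: (11.12+10.51)/2 × 0.5 = 5.4075
  [9.25→12.25]: (10.51+7.40)/2 × 3 = 26.865
  Sum = 143.16 mcg/mL·hr
Tail: C_last/k_e = 7.40/0.12 = 61.667
AUC_0→∞ (transdermal patch) = 143.16 + 61.667 = 204.827 mcg/mL·hr
F = (AUC_ev/D_ev)/(AUC_iv/D_iv) = (204.827/150)/(1300/100) = 1.36551/13 = 0.1050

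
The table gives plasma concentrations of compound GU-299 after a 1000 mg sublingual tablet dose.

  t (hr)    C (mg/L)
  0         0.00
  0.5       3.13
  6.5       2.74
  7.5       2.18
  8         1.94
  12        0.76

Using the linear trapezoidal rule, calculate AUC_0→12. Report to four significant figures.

Trapezoidal AUC_0→12:
  [0→0.5]: (0.00+3.13)/2 × 0.5 = 0.7825
  [0.5→6.5]: (3.13+2.74)/2 × 6 = 17.61
  [6.5→7.5]: (2.74+2.18)/2 × 1 = 2.46
  [7.5→8]: (2.18+1.94)/2 × 0.5 = 1.03
  [8→12]: (1.94+0.76)/2 × 4 = 5.4
  Sum = 27.2825 mg/L·hr

AUC = 27.28 mg/L·hr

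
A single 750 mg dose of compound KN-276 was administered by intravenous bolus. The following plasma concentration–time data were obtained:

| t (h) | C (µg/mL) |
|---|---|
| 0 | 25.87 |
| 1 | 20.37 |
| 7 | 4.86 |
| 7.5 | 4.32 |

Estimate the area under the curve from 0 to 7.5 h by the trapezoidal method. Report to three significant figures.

Trapezoidal AUC_0→7.5:
  [0→1]: (25.87+20.37)/2 × 1 = 23.12
  [1→7]: (20.37+4.86)/2 × 6 = 75.69
  [7→7.5]: (4.86+4.32)/2 × 0.5 = 2.295
  Sum = 101.105 µg/mL·h

AUC = 101 µg/mL·h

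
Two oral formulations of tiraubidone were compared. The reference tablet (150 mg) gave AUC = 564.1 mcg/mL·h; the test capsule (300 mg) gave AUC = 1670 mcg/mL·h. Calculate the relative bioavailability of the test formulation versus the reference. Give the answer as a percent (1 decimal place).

F_rel = (AUC_test/D_test) / (AUC_ref/D_ref)
      = (1670/300) / (564.1/150)
      = 5.56667 / 3.76067 = 1.4802 = 148.02%

F_rel = 148.0%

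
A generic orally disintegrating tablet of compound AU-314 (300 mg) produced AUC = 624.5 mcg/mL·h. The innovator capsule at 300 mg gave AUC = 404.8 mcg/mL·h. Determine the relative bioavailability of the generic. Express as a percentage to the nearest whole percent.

F_rel = (AUC_test/D_test) / (AUC_ref/D_ref)
      = (624.5/300) / (404.8/300)
      = 2.08167 / 1.34933 = 1.5427 = 154.27%

F_rel = 154%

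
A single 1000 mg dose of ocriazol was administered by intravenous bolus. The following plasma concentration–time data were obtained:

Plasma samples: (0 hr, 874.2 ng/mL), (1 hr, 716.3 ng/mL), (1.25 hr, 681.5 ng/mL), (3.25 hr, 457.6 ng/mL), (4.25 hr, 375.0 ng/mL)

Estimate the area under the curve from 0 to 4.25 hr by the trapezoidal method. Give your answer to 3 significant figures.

AUC = 2530 ng/mL·hr

Trapezoidal AUC_0→4.25:
  [0→1]: (874.2+716.3)/2 × 1 = 795.25
  [1→1.25]: (716.3+681.5)/2 × 0.25 = 174.725
  [1.25→3.25]: (681.5+457.6)/2 × 2 = 1139.1
  [3.25→4.25]: (457.6+375.0)/2 × 1 = 416.3
  Sum = 2525.375 ng/mL·hr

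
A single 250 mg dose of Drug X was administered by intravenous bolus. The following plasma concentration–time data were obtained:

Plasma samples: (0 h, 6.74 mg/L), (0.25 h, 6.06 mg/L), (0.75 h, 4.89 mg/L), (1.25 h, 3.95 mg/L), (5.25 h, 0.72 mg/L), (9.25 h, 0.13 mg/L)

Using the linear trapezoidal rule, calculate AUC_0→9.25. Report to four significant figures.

Trapezoidal AUC_0→9.25:
  [0→0.25]: (6.74+6.06)/2 × 0.25 = 1.6
  [0.25→0.75]: (6.06+4.89)/2 × 0.5 = 2.7375
  [0.75→1.25]: (4.89+3.95)/2 × 0.5 = 2.21
  [1.25→5.25]: (3.95+0.72)/2 × 4 = 9.34
  [5.25→9.25]: (0.72+0.13)/2 × 4 = 1.7
  Sum = 17.5875 mg/L·h

AUC = 17.59 mg/L·h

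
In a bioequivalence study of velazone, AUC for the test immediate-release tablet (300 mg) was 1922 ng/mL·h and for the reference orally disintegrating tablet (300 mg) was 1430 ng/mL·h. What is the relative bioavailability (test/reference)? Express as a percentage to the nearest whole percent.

F_rel = (AUC_test/D_test) / (AUC_ref/D_ref)
      = (1922/300) / (1430/300)
      = 6.40667 / 4.76667 = 1.3441 = 134.41%

F_rel = 134%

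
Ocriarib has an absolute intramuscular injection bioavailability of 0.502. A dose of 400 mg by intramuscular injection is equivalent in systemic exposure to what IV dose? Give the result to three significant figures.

D_iv = 201 mg

Systemic exposure from an extravascular dose = F × D_ev, so the equivalent IV dose is F × D_ev.
D_iv = F × D_ev = 0.502 × 400 = 200.8 mg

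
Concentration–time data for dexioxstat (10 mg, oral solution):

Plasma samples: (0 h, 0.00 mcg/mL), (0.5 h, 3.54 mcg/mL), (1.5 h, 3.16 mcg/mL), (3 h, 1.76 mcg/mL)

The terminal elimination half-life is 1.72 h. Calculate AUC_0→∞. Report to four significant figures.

Trapezoidal AUC_0→3:
  [0→0.5]: (0.00+3.54)/2 × 0.5 = 0.885
  [0.5→1.5]: (3.54+3.16)/2 × 1 = 3.35
  [1.5→3]: (3.16+1.76)/2 × 1.5 = 3.69
  Sum = 7.925 mcg/mL·h
k_e = ln2 / t½ = 0.693147 / 1.72 = 0.4030 h^-1
Extrapolated tail: C_last / k_e = 1.76 / 0.403 = 4.367
AUC_0→∞ = 7.925 + 4.367 = 12.292 mcg/mL·h

AUC = 12.29 mcg/mL·h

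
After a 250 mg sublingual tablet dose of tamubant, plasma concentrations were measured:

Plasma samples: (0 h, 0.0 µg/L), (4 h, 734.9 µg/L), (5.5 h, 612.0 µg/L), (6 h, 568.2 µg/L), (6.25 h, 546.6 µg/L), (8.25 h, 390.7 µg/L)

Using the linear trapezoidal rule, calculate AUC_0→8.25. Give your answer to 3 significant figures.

AUC = 3850 µg/L·h

Trapezoidal AUC_0→8.25:
  [0→4]: (0.0+734.9)/2 × 4 = 1469.8
  [4→5.5]: (734.9+612.0)/2 × 1.5 = 1010.175
  [5.5→6]: (612.0+568.2)/2 × 0.5 = 295.05
  [6→6.25]: (568.2+546.6)/2 × 0.25 = 139.35
  [6.25→8.25]: (546.6+390.7)/2 × 2 = 937.3
  Sum = 3851.675 µg/L·h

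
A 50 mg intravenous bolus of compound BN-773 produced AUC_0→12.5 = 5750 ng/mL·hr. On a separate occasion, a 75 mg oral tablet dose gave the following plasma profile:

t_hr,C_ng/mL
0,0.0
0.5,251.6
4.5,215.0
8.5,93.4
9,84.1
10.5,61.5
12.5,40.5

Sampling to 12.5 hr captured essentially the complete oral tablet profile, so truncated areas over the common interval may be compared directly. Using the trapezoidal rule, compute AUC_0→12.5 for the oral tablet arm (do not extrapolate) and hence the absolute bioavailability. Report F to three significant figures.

Trapezoidal AUC_0→12.5 (oral tablet):
  [0→0.5]: (0.0+251.6)/2 × 0.5 = 62.9
  [0.5→4.5]: (251.6+215.0)/2 × 4 = 933.2
  [4.5→8.5]: (215.0+93.4)/2 × 4 = 616.8
  [8.5→9]: (93.4+84.1)/2 × 0.5 = 44.375
  [9→10.5]: (84.1+61.5)/2 × 1.5 = 109.2
  [10.5→12.5]: (61.5+40.5)/2 × 2 = 102.0
  Sum = 1868.475 ng/mL·hr
F = (AUC_ev/D_ev)/(AUC_iv/D_iv) = (1868.475/75)/(5750/50) = 24.913/115 = 0.2166

F = 0.217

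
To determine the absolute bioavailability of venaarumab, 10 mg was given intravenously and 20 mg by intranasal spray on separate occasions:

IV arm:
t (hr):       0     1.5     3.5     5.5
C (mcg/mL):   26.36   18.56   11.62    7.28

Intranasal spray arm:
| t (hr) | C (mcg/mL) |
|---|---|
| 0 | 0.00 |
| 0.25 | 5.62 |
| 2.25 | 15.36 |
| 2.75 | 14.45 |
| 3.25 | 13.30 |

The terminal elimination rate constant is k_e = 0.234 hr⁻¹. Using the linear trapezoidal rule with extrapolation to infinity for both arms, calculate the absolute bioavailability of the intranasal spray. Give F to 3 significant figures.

F = 0.408

Trapezoidal AUC_0→5.5 (IV):
  [0→1.5]: (26.36+18.56)/2 × 1.5 = 33.69
  [1.5→3.5]: (18.56+11.62)/2 × 2 = 30.18
  [3.5→5.5]: (11.62+7.28)/2 × 2 = 18.9
  Sum = 82.77 mcg/mL·hr
IV tail: 7.28/0.234 = 31.111; AUC_iv,0→∞ = 82.77 + 31.111 = 113.881 mcg/mL·hr
Trapezoidal AUC_0→3.25 (intranasal spray):
  [0→0.25]: (0.00+5.62)/2 × 0.25 = 0.7025
  [0.25→2.25]: (5.62+15.36)/2 × 2 = 20.98
  [2.25→2.75]: (15.36+14.45)/2 × 0.5 = 7.4525
  [2.75→3.25]: (14.45+13.30)/2 × 0.5 = 6.9375
  Sum = 36.0725 mcg/mL·hr
intranasal spray tail: 13.30/0.234 = 56.838; AUC_ev,0→∞ = 36.0725 + 56.838 = 92.9105 mcg/mL·hr
F = (AUC_ev/D_ev)/(AUC_iv/D_iv) = (92.9105/20)/(113.881/10) = 4.645525/11.3881 = 0.4079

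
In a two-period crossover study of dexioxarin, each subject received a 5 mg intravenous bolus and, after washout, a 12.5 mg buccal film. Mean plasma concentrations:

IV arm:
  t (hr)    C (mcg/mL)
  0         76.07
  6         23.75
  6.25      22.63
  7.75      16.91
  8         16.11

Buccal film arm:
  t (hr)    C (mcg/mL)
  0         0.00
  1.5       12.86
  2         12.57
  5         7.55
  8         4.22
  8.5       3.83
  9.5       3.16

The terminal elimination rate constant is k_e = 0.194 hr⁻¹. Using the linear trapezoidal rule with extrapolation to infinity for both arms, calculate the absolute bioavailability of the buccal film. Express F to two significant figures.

Trapezoidal AUC_0→8 (IV):
  [0→6]: (76.07+23.75)/2 × 6 = 299.46
  [6→6.25]: (23.75+22.63)/2 × 0.25 = 5.7975
  [6.25→7.75]: (22.63+16.91)/2 × 1.5 = 29.655
  [7.75→8]: (16.91+16.11)/2 × 0.25 = 4.1275
  Sum = 339.04 mcg/mL·hr
IV tail: 16.11/0.194 = 83.041; AUC_iv,0→∞ = 339.04 + 83.041 = 422.081 mcg/mL·hr
Trapezoidal AUC_0→9.5 (buccal film):
  [0→1.5]: (0.00+12.86)/2 × 1.5 = 9.645
  [1.5→2]: (12.86+12.57)/2 × 0.5 = 6.3575
  [2→5]: (12.57+7.55)/2 × 3 = 30.18
  [5→8]: (7.55+4.22)/2 × 3 = 17.655
  [8→8.5]: (4.22+3.83)/2 × 0.5 = 2.0125
  [8.5→9.5]: (3.83+3.16)/2 × 1 = 3.495
  Sum = 69.345 mcg/mL·hr
buccal film tail: 3.16/0.194 = 16.289; AUC_ev,0→∞ = 69.345 + 16.289 = 85.634 mcg/mL·hr
F = (AUC_ev/D_ev)/(AUC_iv/D_iv) = (85.634/12.5)/(422.081/5) = 6.85072/84.4162 = 0.0812

F = 0.081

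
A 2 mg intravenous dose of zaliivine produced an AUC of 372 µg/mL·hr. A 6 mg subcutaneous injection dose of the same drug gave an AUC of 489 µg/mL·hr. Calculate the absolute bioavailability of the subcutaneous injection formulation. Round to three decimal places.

F = (AUC_ev / D_ev) / (AUC_iv / D_iv)
  = (489/6) / (372/2)
  = 81.5 / 186 = 0.4382

F = 0.438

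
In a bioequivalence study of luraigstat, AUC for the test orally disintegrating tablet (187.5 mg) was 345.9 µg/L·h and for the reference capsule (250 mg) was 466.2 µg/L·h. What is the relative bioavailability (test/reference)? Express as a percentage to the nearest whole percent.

F_rel = 99%

F_rel = (AUC_test/D_test) / (AUC_ref/D_ref)
      = (345.9/187.5) / (466.2/250)
      = 1.8448 / 1.8648 = 0.9893 = 98.93%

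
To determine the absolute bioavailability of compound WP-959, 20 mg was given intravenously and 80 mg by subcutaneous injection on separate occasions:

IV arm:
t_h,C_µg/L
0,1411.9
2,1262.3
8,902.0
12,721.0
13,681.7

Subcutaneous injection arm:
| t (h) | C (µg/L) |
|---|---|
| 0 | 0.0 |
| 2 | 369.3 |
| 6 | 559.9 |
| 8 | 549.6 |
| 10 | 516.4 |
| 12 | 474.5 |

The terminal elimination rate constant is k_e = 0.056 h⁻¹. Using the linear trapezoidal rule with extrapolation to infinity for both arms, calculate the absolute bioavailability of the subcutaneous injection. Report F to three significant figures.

Trapezoidal AUC_0→13 (IV):
  [0→2]: (1411.9+1262.3)/2 × 2 = 2674.2
  [2→8]: (1262.3+902.0)/2 × 6 = 6492.9
  [8→12]: (902.0+721.0)/2 × 4 = 3246.0
  [12→13]: (721.0+681.7)/2 × 1 = 701.35
  Sum = 13114.45 µg/L·h
IV tail: 681.7/0.056 = 12173.214; AUC_iv,0→∞ = 13114.45 + 12173.214 = 25287.664 µg/L·h
Trapezoidal AUC_0→12 (subcutaneous injection):
  [0→2]: (0.0+369.3)/2 × 2 = 369.3
  [2→6]: (369.3+559.9)/2 × 4 = 1858.4
  [6→8]: (559.9+549.6)/2 × 2 = 1109.5
  [8→10]: (549.6+516.4)/2 × 2 = 1066.0
  [10→12]: (516.4+474.5)/2 × 2 = 990.9
  Sum = 5394.1 µg/L·h
subcutaneous injection tail: 474.5/0.056 = 8473.214; AUC_ev,0→∞ = 5394.1 + 8473.214 = 13867.314 µg/L·h
F = (AUC_ev/D_ev)/(AUC_iv/D_iv) = (13867.314/80)/(25287.664/20) = 173.341/1264.3832 = 0.1371

F = 0.137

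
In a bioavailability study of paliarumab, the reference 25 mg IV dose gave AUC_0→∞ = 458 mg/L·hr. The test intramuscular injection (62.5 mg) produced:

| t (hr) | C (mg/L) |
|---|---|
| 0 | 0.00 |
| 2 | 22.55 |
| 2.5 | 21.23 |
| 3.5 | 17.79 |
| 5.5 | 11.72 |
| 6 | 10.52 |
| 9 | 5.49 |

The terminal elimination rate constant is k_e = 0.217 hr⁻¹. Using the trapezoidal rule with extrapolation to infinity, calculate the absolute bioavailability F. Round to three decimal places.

F = 0.120

Trapezoidal AUC_0→9 (intramuscular injection):
  [0→2]: (0.00+22.55)/2 × 2 = 22.55
  [2→2.5]: (22.55+21.23)/2 × 0.5 = 10.945
  [2.5→3.5]: (21.23+17.79)/2 × 1 = 19.51
  [3.5→5.5]: (17.79+11.72)/2 × 2 = 29.51
  [5.5→6]: (11.72+10.52)/2 × 0.5 = 5.56
  [6→9]: (10.52+5.49)/2 × 3 = 24.015
  Sum = 112.09 mg/L·hr
Tail: C_last/k_e = 5.49/0.217 = 25.300
AUC_0→∞ (intramuscular injection) = 112.09 + 25.300 = 137.39 mg/L·hr
F = (AUC_ev/D_ev)/(AUC_iv/D_iv) = (137.39/62.5)/(458/25) = 2.19824/18.32 = 0.1200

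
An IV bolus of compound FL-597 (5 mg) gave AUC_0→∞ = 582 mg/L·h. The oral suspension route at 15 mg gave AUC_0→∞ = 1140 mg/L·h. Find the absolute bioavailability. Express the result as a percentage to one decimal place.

F = 65.3%

F = (AUC_ev / D_ev) / (AUC_iv / D_iv)
  = (1140/15) / (582/5)
  = 76 / 116.4 = 0.6529
  = 65.29%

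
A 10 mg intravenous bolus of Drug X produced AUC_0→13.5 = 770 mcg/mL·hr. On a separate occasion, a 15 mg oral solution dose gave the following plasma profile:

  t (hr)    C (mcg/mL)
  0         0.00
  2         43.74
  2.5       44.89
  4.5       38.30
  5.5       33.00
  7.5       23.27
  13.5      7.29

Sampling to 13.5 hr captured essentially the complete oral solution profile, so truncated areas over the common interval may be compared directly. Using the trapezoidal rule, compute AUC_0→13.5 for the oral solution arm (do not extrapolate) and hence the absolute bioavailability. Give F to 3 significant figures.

Trapezoidal AUC_0→13.5 (oral solution):
  [0→2]: (0.00+43.74)/2 × 2 = 43.74
  [2→2.5]: (43.74+44.89)/2 × 0.5 = 22.1575
  [2.5→4.5]: (44.89+38.30)/2 × 2 = 83.19
  [4.5→5.5]: (38.30+33.00)/2 × 1 = 35.65
  [5.5→7.5]: (33.00+23.27)/2 × 2 = 56.27
  [7.5→13.5]: (23.27+7.29)/2 × 6 = 91.68
  Sum = 332.6875 mcg/mL·hr
F = (AUC_ev/D_ev)/(AUC_iv/D_iv) = (332.6875/15)/(770/10) = 22.1792/77 = 0.2880

F = 0.288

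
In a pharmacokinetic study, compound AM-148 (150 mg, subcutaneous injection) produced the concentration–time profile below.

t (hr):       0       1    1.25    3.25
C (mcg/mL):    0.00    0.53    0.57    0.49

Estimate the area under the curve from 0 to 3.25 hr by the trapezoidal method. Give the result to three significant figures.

AUC = 1.46 mcg/mL·hr

Trapezoidal AUC_0→3.25:
  [0→1]: (0.00+0.53)/2 × 1 = 0.265
  [1→1.25]: (0.53+0.57)/2 × 0.25 = 0.1375
  [1.25→3.25]: (0.57+0.49)/2 × 2 = 1.06
  Sum = 1.4625 mcg/mL·hr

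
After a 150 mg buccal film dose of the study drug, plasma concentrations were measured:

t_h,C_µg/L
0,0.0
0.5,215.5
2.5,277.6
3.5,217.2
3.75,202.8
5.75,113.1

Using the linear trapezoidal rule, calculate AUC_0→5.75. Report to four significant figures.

AUC = 1163 µg/L·h

Trapezoidal AUC_0→5.75:
  [0→0.5]: (0.0+215.5)/2 × 0.5 = 53.875
  [0.5→2.5]: (215.5+277.6)/2 × 2 = 493.1
  [2.5→3.5]: (277.6+217.2)/2 × 1 = 247.4
  [3.5→3.75]: (217.2+202.8)/2 × 0.25 = 52.5
  [3.75→5.75]: (202.8+113.1)/2 × 2 = 315.9
  Sum = 1162.775 µg/L·h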